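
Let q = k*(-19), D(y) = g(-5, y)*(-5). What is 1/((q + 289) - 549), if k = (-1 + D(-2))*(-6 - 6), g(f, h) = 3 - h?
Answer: -1/6188 ≈ -0.00016160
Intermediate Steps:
D(y) = -15 + 5*y (D(y) = (3 - y)*(-5) = -15 + 5*y)
k = 312 (k = (-1 + (-15 + 5*(-2)))*(-6 - 6) = (-1 + (-15 - 10))*(-12) = (-1 - 25)*(-12) = -26*(-12) = 312)
q = -5928 (q = 312*(-19) = -5928)
1/((q + 289) - 549) = 1/((-5928 + 289) - 549) = 1/(-5639 - 549) = 1/(-6188) = -1/6188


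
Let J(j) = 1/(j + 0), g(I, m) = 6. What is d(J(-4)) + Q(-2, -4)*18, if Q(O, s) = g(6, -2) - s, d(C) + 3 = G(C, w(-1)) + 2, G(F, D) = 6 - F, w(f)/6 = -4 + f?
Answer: 741/4 ≈ 185.25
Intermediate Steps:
w(f) = -24 + 6*f (w(f) = 6*(-4 + f) = -24 + 6*f)
J(j) = 1/j
d(C) = 5 - C (d(C) = -3 + ((6 - C) + 2) = -3 + (8 - C) = 5 - C)
Q(O, s) = 6 - s
d(J(-4)) + Q(-2, -4)*18 = (5 - 1/(-4)) + (6 - 1*(-4))*18 = (5 - 1*(-¼)) + (6 + 4)*18 = (5 + ¼) + 10*18 = 21/4 + 180 = 741/4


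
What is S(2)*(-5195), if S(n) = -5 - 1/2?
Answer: 57145/2 ≈ 28573.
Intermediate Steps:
S(n) = -11/2 (S(n) = -5 - 1*½ = -5 - ½ = -11/2)
S(2)*(-5195) = -11/2*(-5195) = 57145/2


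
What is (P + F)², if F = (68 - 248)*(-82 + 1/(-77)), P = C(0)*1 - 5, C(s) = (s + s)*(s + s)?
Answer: 1291211779225/5929 ≈ 2.1778e+8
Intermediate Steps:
C(s) = 4*s² (C(s) = (2*s)*(2*s) = 4*s²)
P = -5 (P = (4*0²)*1 - 5 = (4*0)*1 - 5 = 0*1 - 5 = 0 - 5 = -5)
F = 1136700/77 (F = -180*(-82 - 1/77) = -180*(-6315/77) = 1136700/77 ≈ 14762.)
(P + F)² = (-5 + 1136700/77)² = (1136315/77)² = 1291211779225/5929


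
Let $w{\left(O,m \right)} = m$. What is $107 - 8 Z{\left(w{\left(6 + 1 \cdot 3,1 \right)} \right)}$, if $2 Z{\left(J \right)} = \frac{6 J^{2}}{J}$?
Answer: $83$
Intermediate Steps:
$Z{\left(J \right)} = 3 J$ ($Z{\left(J \right)} = \frac{6 J^{2} \frac{1}{J}}{2} = \frac{6 J}{2} = 3 J$)
$107 - 8 Z{\left(w{\left(6 + 1 \cdot 3,1 \right)} \right)} = 107 - 8 \cdot 3 \cdot 1 = 107 - 24 = 83$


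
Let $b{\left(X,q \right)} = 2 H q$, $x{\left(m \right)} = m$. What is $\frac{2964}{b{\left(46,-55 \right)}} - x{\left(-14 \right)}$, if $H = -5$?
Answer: $\frac{5332}{275} \approx 19.389$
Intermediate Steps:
$b{\left(X,q \right)} = - 10 q$ ($b{\left(X,q \right)} = 2 \left(-5\right) q = - 10 q$)
$\frac{2964}{b{\left(46,-55 \right)}} - x{\left(-14 \right)} = \frac{2964}{\left(-10\right) \left(-55\right)} - -14 = \frac{2964}{550} + 14 = 2964 \cdot \frac{1}{550} + 14 = \frac{1482}{275} + 14 = \frac{5332}{275}$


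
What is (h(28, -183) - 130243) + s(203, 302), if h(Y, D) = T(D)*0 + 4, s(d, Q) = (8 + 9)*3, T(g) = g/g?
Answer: -130188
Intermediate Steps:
T(g) = 1
s(d, Q) = 51 (s(d, Q) = 17*3 = 51)
h(Y, D) = 4 (h(Y, D) = 1*0 + 4 = 0 + 4 = 4)
(h(28, -183) - 130243) + s(203, 302) = (4 - 130243) + 51 = -130239 + 51 = -130188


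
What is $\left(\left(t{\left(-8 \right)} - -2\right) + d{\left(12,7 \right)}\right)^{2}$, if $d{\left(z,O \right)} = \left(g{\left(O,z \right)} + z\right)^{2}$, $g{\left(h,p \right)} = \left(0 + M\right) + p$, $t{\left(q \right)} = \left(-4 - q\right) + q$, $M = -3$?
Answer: $192721$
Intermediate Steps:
$t{\left(q \right)} = -4$
$g{\left(h,p \right)} = -3 + p$ ($g{\left(h,p \right)} = \left(0 - 3\right) + p = -3 + p$)
$d{\left(z,O \right)} = \left(-3 + 2 z\right)^{2}$ ($d{\left(z,O \right)} = \left(\left(-3 + z\right) + z\right)^{2} = \left(-3 + 2 z\right)^{2}$)
$\left(\left(t{\left(-8 \right)} - -2\right) + d{\left(12,7 \right)}\right)^{2} = \left(\left(-4 - -2\right) + \left(-3 + 2 \cdot 12\right)^{2}\right)^{2} = \left(\left(-4 + 2\right) + \left(-3 + 24\right)^{2}\right)^{2} = \left(-2 + 21^{2}\right)^{2} = \left(-2 + 441\right)^{2} = 439^{2} = 192721$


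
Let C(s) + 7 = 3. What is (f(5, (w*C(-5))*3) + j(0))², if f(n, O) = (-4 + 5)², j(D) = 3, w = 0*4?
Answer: 16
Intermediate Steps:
w = 0
C(s) = -4 (C(s) = -7 + 3 = -4)
f(n, O) = 1 (f(n, O) = 1² = 1)
(f(5, (w*C(-5))*3) + j(0))² = (1 + 3)² = 4² = 16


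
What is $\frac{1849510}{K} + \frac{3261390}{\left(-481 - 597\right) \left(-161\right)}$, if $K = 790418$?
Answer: $\frac{2864484800}{135556687} \approx 21.131$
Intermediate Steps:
$\frac{1849510}{K} + \frac{3261390}{\left(-481 - 597\right) \left(-161\right)} = \frac{1849510}{790418} + \frac{3261390}{\left(-481 - 597\right) \left(-161\right)} = 1849510 \cdot \frac{1}{790418} + \frac{3261390}{\left(-1078\right) \left(-161\right)} = \frac{924755}{395209} + \frac{3261390}{173558} = \frac{924755}{395209} + 3261390 \cdot \frac{1}{173558} = \frac{924755}{395209} + \frac{148245}{7889} = \frac{2864484800}{135556687}$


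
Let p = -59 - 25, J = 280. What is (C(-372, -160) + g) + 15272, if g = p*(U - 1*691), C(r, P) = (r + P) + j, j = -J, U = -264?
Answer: 94680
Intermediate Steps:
p = -84
j = -280 (j = -1*280 = -280)
C(r, P) = -280 + P + r (C(r, P) = (r + P) - 280 = (P + r) - 280 = -280 + P + r)
g = 80220 (g = -84*(-264 - 1*691) = -84*(-264 - 691) = -84*(-955) = 80220)
(C(-372, -160) + g) + 15272 = ((-280 - 160 - 372) + 80220) + 15272 = (-812 + 80220) + 15272 = 79408 + 15272 = 94680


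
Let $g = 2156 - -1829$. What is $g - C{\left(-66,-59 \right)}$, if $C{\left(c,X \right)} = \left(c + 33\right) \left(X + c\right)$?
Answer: $-140$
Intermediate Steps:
$g = 3985$ ($g = 2156 + 1829 = 3985$)
$C{\left(c,X \right)} = \left(33 + c\right) \left(X + c\right)$
$g - C{\left(-66,-59 \right)} = 3985 - \left(\left(-66\right)^{2} + 33 \left(-59\right) + 33 \left(-66\right) - -3894\right) = 3985 - \left(4356 - 1947 - 2178 + 3894\right) = 3985 - 4125 = -140$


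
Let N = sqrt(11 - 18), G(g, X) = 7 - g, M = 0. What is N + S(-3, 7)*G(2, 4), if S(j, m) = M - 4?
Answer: -20 + I*sqrt(7) ≈ -20.0 + 2.6458*I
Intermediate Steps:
S(j, m) = -4 (S(j, m) = 0 - 4 = -4)
N = I*sqrt(7) (N = sqrt(-7) = I*sqrt(7) ≈ 2.6458*I)
N + S(-3, 7)*G(2, 4) = I*sqrt(7) - 4*(7 - 1*2) = I*sqrt(7) - 4*(7 - 2) = I*sqrt(7) - 4*5 = I*sqrt(7) - 20 = -20 + I*sqrt(7)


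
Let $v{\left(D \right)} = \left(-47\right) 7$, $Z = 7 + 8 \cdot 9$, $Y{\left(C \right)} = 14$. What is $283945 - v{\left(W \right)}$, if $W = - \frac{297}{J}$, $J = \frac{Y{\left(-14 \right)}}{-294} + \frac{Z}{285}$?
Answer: $284274$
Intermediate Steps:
$Z = 79$ ($Z = 7 + 72 = 79$)
$J = \frac{458}{1995}$ ($J = \frac{14}{-294} + \frac{79}{285} = 14 \left(- \frac{1}{294}\right) + 79 \cdot \frac{1}{285} = - \frac{1}{21} + \frac{79}{285} = \frac{458}{1995} \approx 0.22957$)
$W = - \frac{592515}{458}$ ($W = - \frac{297}{\frac{458}{1995}} = \left(-297\right) \frac{1995}{458} = - \frac{592515}{458} \approx -1293.7$)
$v{\left(D \right)} = -329$
$283945 - v{\left(W \right)} = 283945 - -329 = 283945 + 329 = 284274$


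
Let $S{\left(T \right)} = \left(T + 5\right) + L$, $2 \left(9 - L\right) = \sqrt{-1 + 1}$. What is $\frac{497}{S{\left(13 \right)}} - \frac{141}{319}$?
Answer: $\frac{154736}{8613} \approx 17.965$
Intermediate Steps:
$L = 9$ ($L = 9 - \frac{\sqrt{-1 + 1}}{2} = 9 - \frac{\sqrt{0}}{2} = 9 - 0 = 9 + 0 = 9$)
$S{\left(T \right)} = 14 + T$ ($S{\left(T \right)} = \left(T + 5\right) + 9 = \left(5 + T\right) + 9 = 14 + T$)
$\frac{497}{S{\left(13 \right)}} - \frac{141}{319} = \frac{497}{14 + 13} - \frac{141}{319} = \frac{497}{27} - \frac{141}{319} = \frac{154736}{8613}$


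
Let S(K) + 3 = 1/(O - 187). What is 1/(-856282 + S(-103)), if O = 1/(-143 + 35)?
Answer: -20197/17294388253 ≈ -1.1678e-6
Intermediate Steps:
O = -1/108 (O = 1/(-108) = -1/108 ≈ -0.0092593)
S(K) = -60699/20197 (S(K) = -3 + 1/(-1/108 - 187) = -3 + 1/(-20197/108) = -3 - 108/20197 = -60699/20197)
1/(-856282 + S(-103)) = 1/(-856282 - 60699/20197) = 1/(-17294388253/20197) = -20197/17294388253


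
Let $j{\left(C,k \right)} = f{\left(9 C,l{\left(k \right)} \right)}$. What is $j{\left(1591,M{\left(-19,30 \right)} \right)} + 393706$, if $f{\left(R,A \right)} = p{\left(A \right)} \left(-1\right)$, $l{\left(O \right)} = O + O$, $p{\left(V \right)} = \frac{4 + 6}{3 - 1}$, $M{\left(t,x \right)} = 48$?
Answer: $393701$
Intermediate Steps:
$p{\left(V \right)} = 5$ ($p{\left(V \right)} = \frac{10}{2} = 10 \cdot \frac{1}{2} = 5$)
$l{\left(O \right)} = 2 O$
$f{\left(R,A \right)} = -5$ ($f{\left(R,A \right)} = 5 \left(-1\right) = -5$)
$j{\left(C,k \right)} = -5$
$j{\left(1591,M{\left(-19,30 \right)} \right)} + 393706 = -5 + 393706 = 393701$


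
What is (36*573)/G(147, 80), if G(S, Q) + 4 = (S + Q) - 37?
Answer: 3438/31 ≈ 110.90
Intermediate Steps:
G(S, Q) = -41 + Q + S (G(S, Q) = -4 + ((S + Q) - 37) = -4 + ((Q + S) - 37) = -4 + (-37 + Q + S) = -41 + Q + S)
(36*573)/G(147, 80) = (36*573)/(-41 + 80 + 147) = 20628/186 = 20628*(1/186) = 3438/31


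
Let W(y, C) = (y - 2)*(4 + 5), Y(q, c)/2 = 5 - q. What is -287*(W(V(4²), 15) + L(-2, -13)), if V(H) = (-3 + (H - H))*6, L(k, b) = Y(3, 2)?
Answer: 50512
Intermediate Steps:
Y(q, c) = 10 - 2*q (Y(q, c) = 2*(5 - q) = 10 - 2*q)
L(k, b) = 4 (L(k, b) = 10 - 2*3 = 10 - 6 = 4)
V(H) = -18 (V(H) = (-3 + 0)*6 = -3*6 = -18)
W(y, C) = -18 + 9*y (W(y, C) = (-2 + y)*9 = -18 + 9*y)
-287*(W(V(4²), 15) + L(-2, -13)) = -287*((-18 + 9*(-18)) + 4) = -287*((-18 - 162) + 4) = -287*(-180 + 4) = -287*(-176) = 50512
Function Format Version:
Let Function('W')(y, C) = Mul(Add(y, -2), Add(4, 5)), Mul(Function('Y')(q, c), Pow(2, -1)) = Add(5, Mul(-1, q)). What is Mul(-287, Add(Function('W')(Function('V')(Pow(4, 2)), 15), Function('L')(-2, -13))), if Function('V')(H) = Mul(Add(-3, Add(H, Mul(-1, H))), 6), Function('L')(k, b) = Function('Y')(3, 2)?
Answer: 50512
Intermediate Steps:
Function('Y')(q, c) = Add(10, Mul(-2, q)) (Function('Y')(q, c) = Mul(2, Add(5, Mul(-1, q))) = Add(10, Mul(-2, q)))
Function('L')(k, b) = 4 (Function('L')(k, b) = Add(10, Mul(-2, 3)) = Add(10, -6) = 4)
Function('V')(H) = -18 (Function('V')(H) = Mul(Add(-3, 0), 6) = Mul(-3, 6) = -18)
Function('W')(y, C) = Add(-18, Mul(9, y)) (Function('W')(y, C) = Mul(Add(-2, y), 9) = Add(-18, Mul(9, y)))
Mul(-287, Add(Function('W')(Function('V')(Pow(4, 2)), 15), Function('L')(-2, -13))) = Mul(-287, Add(Add(-18, Mul(9, -18)), 4)) = Mul(-287, Add(Add(-18, -162), 4)) = Mul(-287, Add(-180, 4)) = Mul(-287, -176) = 50512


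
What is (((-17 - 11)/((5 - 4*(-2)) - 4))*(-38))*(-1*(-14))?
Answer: 14896/9 ≈ 1655.1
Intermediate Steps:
(((-17 - 11)/((5 - 4*(-2)) - 4))*(-38))*(-1*(-14)) = (-28/((5 + 8) - 4)*(-38))*14 = (-28/(13 - 4)*(-38))*14 = (-28/9*(-38))*14 = (-28*⅑*(-38))*14 = -28/9*(-38)*14 = (1064/9)*14 = 14896/9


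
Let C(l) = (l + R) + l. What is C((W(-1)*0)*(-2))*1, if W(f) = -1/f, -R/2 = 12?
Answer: -24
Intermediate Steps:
R = -24 (R = -2*12 = -24)
C(l) = -24 + 2*l (C(l) = (l - 24) + l = (-24 + l) + l = -24 + 2*l)
C((W(-1)*0)*(-2))*1 = (-24 + 2*((-1/(-1)*0)*(-2)))*1 = (-24 + 2*((-1*(-1)*0)*(-2)))*1 = (-24 + 2*((1*0)*(-2)))*1 = (-24 + 2*(0*(-2)))*1 = (-24 + 2*0)*1 = (-24 + 0)*1 = -24*1 = -24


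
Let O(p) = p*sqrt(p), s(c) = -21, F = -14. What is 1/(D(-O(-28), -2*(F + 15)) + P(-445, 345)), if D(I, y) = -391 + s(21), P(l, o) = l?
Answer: -1/857 ≈ -0.0011669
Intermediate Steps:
O(p) = p**(3/2)
D(I, y) = -412 (D(I, y) = -391 - 21 = -412)
1/(D(-O(-28), -2*(F + 15)) + P(-445, 345)) = 1/(-412 - 445) = 1/(-857) = -1/857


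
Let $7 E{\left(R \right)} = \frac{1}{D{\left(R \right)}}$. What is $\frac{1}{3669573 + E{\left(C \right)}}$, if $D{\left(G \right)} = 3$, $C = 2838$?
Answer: $\frac{21}{77061034} \approx 2.7251 \cdot 10^{-7}$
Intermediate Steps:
$E{\left(R \right)} = \frac{1}{21}$ ($E{\left(R \right)} = \frac{1}{7 \cdot 3} = \frac{1}{7} \cdot \frac{1}{3} = \frac{1}{21}$)
$\frac{1}{3669573 + E{\left(C \right)}} = \frac{1}{3669573 + \frac{1}{21}} = \frac{1}{\frac{77061034}{21}} = \frac{21}{77061034}$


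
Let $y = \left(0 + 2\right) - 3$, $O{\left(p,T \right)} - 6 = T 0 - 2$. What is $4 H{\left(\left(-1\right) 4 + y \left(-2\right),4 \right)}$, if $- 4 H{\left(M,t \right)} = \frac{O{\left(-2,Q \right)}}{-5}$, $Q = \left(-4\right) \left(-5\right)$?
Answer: $\frac{4}{5} \approx 0.8$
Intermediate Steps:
$Q = 20$
$O{\left(p,T \right)} = 4$ ($O{\left(p,T \right)} = 6 + \left(T 0 - 2\right) = 6 + \left(0 - 2\right) = 6 - 2 = 4$)
$y = -1$ ($y = 2 - 3 = -1$)
$H{\left(M,t \right)} = \frac{1}{5}$ ($H{\left(M,t \right)} = - \frac{4 \frac{1}{-5}}{4} = - \frac{4 \left(- \frac{1}{5}\right)}{4} = \left(- \frac{1}{4}\right) \left(- \frac{4}{5}\right) = \frac{1}{5}$)
$4 H{\left(\left(-1\right) 4 + y \left(-2\right),4 \right)} = 4 \cdot \frac{1}{5} = \frac{4}{5}$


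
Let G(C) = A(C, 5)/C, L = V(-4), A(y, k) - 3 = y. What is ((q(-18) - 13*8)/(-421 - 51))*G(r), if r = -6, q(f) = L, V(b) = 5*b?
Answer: 31/236 ≈ 0.13136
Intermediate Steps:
A(y, k) = 3 + y
L = -20 (L = 5*(-4) = -20)
q(f) = -20
G(C) = (3 + C)/C
((q(-18) - 13*8)/(-421 - 51))*G(r) = ((-20 - 13*8)/(-421 - 51))*((3 - 6)/(-6)) = ((-20 - 104)/(-472))*(-⅙*(-3)) = -124*(-1/472)*(½) = (31/118)*(½) = 31/236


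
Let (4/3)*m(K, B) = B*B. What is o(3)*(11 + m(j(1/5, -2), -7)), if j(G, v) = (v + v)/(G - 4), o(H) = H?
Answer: 573/4 ≈ 143.25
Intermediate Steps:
j(G, v) = 2*v/(-4 + G) (j(G, v) = (2*v)/(-4 + G) = 2*v/(-4 + G))
m(K, B) = 3*B²/4 (m(K, B) = 3*(B*B)/4 = 3*B²/4)
o(3)*(11 + m(j(1/5, -2), -7)) = 3*(11 + (¾)*(-7)²) = 3*(11 + (¾)*49) = 3*(11 + 147/4) = 3*(191/4) = 573/4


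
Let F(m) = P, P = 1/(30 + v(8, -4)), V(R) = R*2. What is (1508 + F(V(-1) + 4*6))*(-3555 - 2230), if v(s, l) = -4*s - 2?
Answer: -34889335/4 ≈ -8.7223e+6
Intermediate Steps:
V(R) = 2*R
v(s, l) = -2 - 4*s
P = -1/4 (P = 1/(30 + (-2 - 4*8)) = 1/(30 + (-2 - 32)) = 1/(30 - 34) = 1/(-4) = -1/4 ≈ -0.25000)
F(m) = -1/4
(1508 + F(V(-1) + 4*6))*(-3555 - 2230) = (1508 - 1/4)*(-3555 - 2230) = (6031/4)*(-5785) = -34889335/4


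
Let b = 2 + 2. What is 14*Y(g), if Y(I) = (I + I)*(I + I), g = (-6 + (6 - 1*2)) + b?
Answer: 224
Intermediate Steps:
b = 4
g = 2 (g = (-6 + (6 - 1*2)) + 4 = (-6 + (6 - 2)) + 4 = (-6 + 4) + 4 = -2 + 4 = 2)
Y(I) = 4*I² (Y(I) = (2*I)*(2*I) = 4*I²)
14*Y(g) = 14*(4*2²) = 14*(4*4) = 14*16 = 224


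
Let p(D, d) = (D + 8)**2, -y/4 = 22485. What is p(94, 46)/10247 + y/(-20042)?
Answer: 565066074/102685187 ≈ 5.5029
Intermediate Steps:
y = -89940 (y = -4*22485 = -89940)
p(D, d) = (8 + D)**2
p(94, 46)/10247 + y/(-20042) = (8 + 94)**2/10247 - 89940/(-20042) = 102**2*(1/10247) - 89940*(-1/20042) = 10404*(1/10247) + 44970/10021 = 10404/10247 + 44970/10021 = 565066074/102685187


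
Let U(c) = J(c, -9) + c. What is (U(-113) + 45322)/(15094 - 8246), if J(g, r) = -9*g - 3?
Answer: 46223/6848 ≈ 6.7499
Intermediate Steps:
J(g, r) = -3 - 9*g
U(c) = -3 - 8*c (U(c) = (-3 - 9*c) + c = -3 - 8*c)
(U(-113) + 45322)/(15094 - 8246) = ((-3 - 8*(-113)) + 45322)/(15094 - 8246) = ((-3 + 904) + 45322)/6848 = (901 + 45322)*(1/6848) = 46223*(1/6848) = 46223/6848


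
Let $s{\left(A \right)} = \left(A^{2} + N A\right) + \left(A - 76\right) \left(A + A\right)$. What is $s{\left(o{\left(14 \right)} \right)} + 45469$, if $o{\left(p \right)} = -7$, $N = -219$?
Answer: $48213$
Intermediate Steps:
$s{\left(A \right)} = A^{2} - 219 A + 2 A \left(-76 + A\right)$ ($s{\left(A \right)} = \left(A^{2} - 219 A\right) + \left(A - 76\right) \left(A + A\right) = \left(A^{2} - 219 A\right) + \left(-76 + A\right) 2 A = \left(A^{2} - 219 A\right) + 2 A \left(-76 + A\right) = A^{2} - 219 A + 2 A \left(-76 + A\right)$)
$s{\left(o{\left(14 \right)} \right)} + 45469 = - 7 \left(-371 + 3 \left(-7\right)\right) + 45469 = - 7 \left(-371 - 21\right) + 45469 = \left(-7\right) \left(-392\right) + 45469 = 2744 + 45469 = 48213$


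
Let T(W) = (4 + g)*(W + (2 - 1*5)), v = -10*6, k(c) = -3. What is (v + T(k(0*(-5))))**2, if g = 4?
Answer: 11664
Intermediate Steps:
v = -60
T(W) = -24 + 8*W (T(W) = (4 + 4)*(W + (2 - 1*5)) = 8*(W + (2 - 5)) = 8*(W - 3) = 8*(-3 + W) = -24 + 8*W)
(v + T(k(0*(-5))))**2 = (-60 + (-24 + 8*(-3)))**2 = (-60 + (-24 - 24))**2 = (-60 - 48)**2 = (-108)**2 = 11664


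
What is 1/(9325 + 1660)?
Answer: 1/10985 ≈ 9.1033e-5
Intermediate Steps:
1/(9325 + 1660) = 1/10985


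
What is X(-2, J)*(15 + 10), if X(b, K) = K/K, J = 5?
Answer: 25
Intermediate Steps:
X(b, K) = 1
X(-2, J)*(15 + 10) = 1*(15 + 10) = 1*25 = 25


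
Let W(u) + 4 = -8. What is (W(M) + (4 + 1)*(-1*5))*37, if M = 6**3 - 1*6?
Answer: -1369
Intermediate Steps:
M = 210 (M = 216 - 6 = 210)
W(u) = -12 (W(u) = -4 - 8 = -12)
(W(M) + (4 + 1)*(-1*5))*37 = (-12 + (4 + 1)*(-1*5))*37 = (-12 + 5*(-5))*37 = (-12 - 25)*37 = -37*37 = -1369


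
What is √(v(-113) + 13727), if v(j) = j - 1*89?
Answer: 5*√541 ≈ 116.30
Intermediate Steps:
v(j) = -89 + j (v(j) = j - 89 = -89 + j)
√(v(-113) + 13727) = √((-89 - 113) + 13727) = √(-202 + 13727) = √13525 = 5*√541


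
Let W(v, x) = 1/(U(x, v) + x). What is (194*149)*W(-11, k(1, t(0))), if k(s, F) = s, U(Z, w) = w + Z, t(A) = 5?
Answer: -28906/9 ≈ -3211.8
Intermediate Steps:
U(Z, w) = Z + w
W(v, x) = 1/(v + 2*x) (W(v, x) = 1/((x + v) + x) = 1/((v + x) + x) = 1/(v + 2*x))
(194*149)*W(-11, k(1, t(0))) = (194*149)/(-11 + 2*1) = 28906/(-11 + 2) = 28906/(-9) = 28906*(-1/9) = -28906/9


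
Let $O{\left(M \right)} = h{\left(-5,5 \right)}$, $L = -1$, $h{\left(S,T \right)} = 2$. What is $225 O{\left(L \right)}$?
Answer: $450$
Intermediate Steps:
$O{\left(M \right)} = 2$
$225 O{\left(L \right)} = 225 \cdot 2 = 450$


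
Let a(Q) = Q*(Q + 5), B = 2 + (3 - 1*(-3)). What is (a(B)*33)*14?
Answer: 48048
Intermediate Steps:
B = 8 (B = 2 + (3 + 3) = 2 + 6 = 8)
a(Q) = Q*(5 + Q)
(a(B)*33)*14 = ((8*(5 + 8))*33)*14 = ((8*13)*33)*14 = (104*33)*14 = 3432*14 = 48048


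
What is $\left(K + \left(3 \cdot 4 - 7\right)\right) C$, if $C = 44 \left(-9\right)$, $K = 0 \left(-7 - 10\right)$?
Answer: $-1980$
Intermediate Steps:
$K = 0$ ($K = 0 \left(-17\right) = 0$)
$C = -396$
$\left(K + \left(3 \cdot 4 - 7\right)\right) C = \left(0 + \left(3 \cdot 4 - 7\right)\right) \left(-396\right) = \left(0 + \left(12 - 7\right)\right) \left(-396\right) = \left(0 + 5\right) \left(-396\right) = 5 \left(-396\right) = -1980$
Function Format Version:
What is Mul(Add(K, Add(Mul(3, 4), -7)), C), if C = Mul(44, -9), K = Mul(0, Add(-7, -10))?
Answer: -1980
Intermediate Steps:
K = 0 (K = Mul(0, -17) = 0)
C = -396
Mul(Add(K, Add(Mul(3, 4), -7)), C) = Mul(Add(0, Add(Mul(3, 4), -7)), -396) = Mul(Add(0, Add(12, -7)), -396) = Mul(Add(0, 5), -396) = Mul(5, -396) = -1980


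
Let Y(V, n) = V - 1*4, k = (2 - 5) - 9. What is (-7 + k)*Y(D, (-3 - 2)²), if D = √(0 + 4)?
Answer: 38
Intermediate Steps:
D = 2 (D = √4 = 2)
k = -12 (k = -3 - 9 = -12)
Y(V, n) = -4 + V (Y(V, n) = V - 4 = -4 + V)
(-7 + k)*Y(D, (-3 - 2)²) = (-7 - 12)*(-4 + 2) = -19*(-2) = 38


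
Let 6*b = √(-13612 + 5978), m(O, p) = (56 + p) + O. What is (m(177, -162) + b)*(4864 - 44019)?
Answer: -2780005 - 39155*I*√7634/6 ≈ -2.78e+6 - 5.7018e+5*I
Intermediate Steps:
m(O, p) = 56 + O + p
b = I*√7634/6 (b = √(-13612 + 5978)/6 = √(-7634)/6 = (I*√7634)/6 = I*√7634/6 ≈ 14.562*I)
(m(177, -162) + b)*(4864 - 44019) = ((56 + 177 - 162) + I*√7634/6)*(4864 - 44019) = (71 + I*√7634/6)*(-39155) = -2780005 - 39155*I*√7634/6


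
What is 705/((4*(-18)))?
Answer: -235/24 ≈ -9.7917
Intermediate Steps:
705/((4*(-18))) = 705/(-72) = 705*(-1/72) = -235/24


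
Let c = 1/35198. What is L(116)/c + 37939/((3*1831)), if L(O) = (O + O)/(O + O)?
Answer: 193380553/5493 ≈ 35205.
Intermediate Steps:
L(O) = 1 (L(O) = (2*O)/((2*O)) = (2*O)*(1/(2*O)) = 1)
c = 1/35198 ≈ 2.8411e-5
L(116)/c + 37939/((3*1831)) = 1/(1/35198) + 37939/((3*1831)) = 1*35198 + 37939/5493 = 35198 + 37939*(1/5493) = 35198 + 37939/5493 = 193380553/5493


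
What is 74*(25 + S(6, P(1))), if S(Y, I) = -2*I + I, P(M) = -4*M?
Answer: 2146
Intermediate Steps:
S(Y, I) = -I
74*(25 + S(6, P(1))) = 74*(25 - (-4)) = 74*(25 - 1*(-4)) = 74*(25 + 4) = 74*29 = 2146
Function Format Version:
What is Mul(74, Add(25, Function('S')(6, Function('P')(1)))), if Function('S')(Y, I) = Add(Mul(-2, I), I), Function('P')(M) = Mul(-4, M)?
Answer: 2146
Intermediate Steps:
Function('S')(Y, I) = Mul(-1, I)
Mul(74, Add(25, Function('S')(6, Function('P')(1)))) = Mul(74, Add(25, Mul(-1, Mul(-4, 1)))) = Mul(74, Add(25, Mul(-1, -4))) = Mul(74, Add(25, 4)) = Mul(74, 29) = 2146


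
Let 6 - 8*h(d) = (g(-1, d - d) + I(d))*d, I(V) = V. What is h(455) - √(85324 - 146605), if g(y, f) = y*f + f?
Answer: -207019/8 - 3*I*√6809 ≈ -25877.0 - 247.55*I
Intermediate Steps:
g(y, f) = f + f*y (g(y, f) = f*y + f = f + f*y)
h(d) = ¾ - d²/8 (h(d) = ¾ - ((d - d)*(1 - 1) + d)*d/8 = ¾ - (0*0 + d)*d/8 = ¾ - (0 + d)*d/8 = ¾ - d*d/8 = ¾ - d²/8)
h(455) - √(85324 - 146605) = (¾ - ⅛*455²) - √(85324 - 146605) = (¾ - ⅛*207025) - √(-61281) = (¾ - 207025/8) - 3*I*√6809 = -207019/8 - 3*I*√6809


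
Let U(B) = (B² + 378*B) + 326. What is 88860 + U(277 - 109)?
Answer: 180914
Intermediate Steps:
U(B) = 326 + B² + 378*B
88860 + U(277 - 109) = 88860 + (326 + (277 - 109)² + 378*(277 - 109)) = 88860 + (326 + 168² + 378*168) = 88860 + (326 + 28224 + 63504) = 88860 + 92054 = 180914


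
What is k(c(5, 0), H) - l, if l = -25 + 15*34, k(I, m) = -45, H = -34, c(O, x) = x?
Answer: -530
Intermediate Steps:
l = 485 (l = -25 + 510 = 485)
k(c(5, 0), H) - l = -45 - 1*485 = -45 - 485 = -530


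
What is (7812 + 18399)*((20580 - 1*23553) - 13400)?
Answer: -429152703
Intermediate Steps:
(7812 + 18399)*((20580 - 1*23553) - 13400) = 26211*((20580 - 23553) - 13400) = 26211*(-2973 - 13400) = 26211*(-16373) = -429152703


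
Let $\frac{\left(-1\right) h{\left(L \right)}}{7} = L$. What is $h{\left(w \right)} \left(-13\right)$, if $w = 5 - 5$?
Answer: $0$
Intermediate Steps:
$w = 0$
$h{\left(L \right)} = - 7 L$
$h{\left(w \right)} \left(-13\right) = \left(-7\right) 0 \left(-13\right) = 0 \left(-13\right) = 0$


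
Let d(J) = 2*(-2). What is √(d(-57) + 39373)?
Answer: √39369 ≈ 198.42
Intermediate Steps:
d(J) = -4
√(d(-57) + 39373) = √(-4 + 39373) = √39369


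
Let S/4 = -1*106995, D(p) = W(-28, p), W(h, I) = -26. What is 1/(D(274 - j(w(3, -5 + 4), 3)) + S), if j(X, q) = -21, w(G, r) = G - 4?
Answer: -1/428006 ≈ -2.3364e-6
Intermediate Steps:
w(G, r) = -4 + G
D(p) = -26
S = -427980 (S = 4*(-1*106995) = 4*(-106995) = -427980)
1/(D(274 - j(w(3, -5 + 4), 3)) + S) = 1/(-26 - 427980) = 1/(-428006) = -1/428006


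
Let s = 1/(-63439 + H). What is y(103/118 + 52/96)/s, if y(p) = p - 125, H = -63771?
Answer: 11130684185/708 ≈ 1.5721e+7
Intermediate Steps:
y(p) = -125 + p
s = -1/127210 (s = 1/(-63439 - 63771) = 1/(-127210) = -1/127210 ≈ -7.8610e-6)
y(103/118 + 52/96)/s = (-125 + (103/118 + 52/96))/(-1/127210) = (-125 + (103*(1/118) + 52*(1/96)))*(-127210) = (-125 + (103/118 + 13/24))*(-127210) = (-125 + 2003/1416)*(-127210) = -174997/1416*(-127210) = 11130684185/708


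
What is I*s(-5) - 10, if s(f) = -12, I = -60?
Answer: 710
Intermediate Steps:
I*s(-5) - 10 = -60*(-12) - 10 = 720 - 10 = 710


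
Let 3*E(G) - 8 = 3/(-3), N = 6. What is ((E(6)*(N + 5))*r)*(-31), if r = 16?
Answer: -38192/3 ≈ -12731.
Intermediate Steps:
E(G) = 7/3 (E(G) = 8/3 + (3/(-3))/3 = 8/3 + (3*(-1/3))/3 = 8/3 + (1/3)*(-1) = 8/3 - 1/3 = 7/3)
((E(6)*(N + 5))*r)*(-31) = ((7*(6 + 5)/3)*16)*(-31) = (((7/3)*11)*16)*(-31) = ((77/3)*16)*(-31) = (1232/3)*(-31) = -38192/3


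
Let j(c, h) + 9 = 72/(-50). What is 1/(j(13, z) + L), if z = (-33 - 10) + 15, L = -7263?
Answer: -25/181836 ≈ -0.00013749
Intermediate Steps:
z = -28 (z = -43 + 15 = -28)
j(c, h) = -261/25 (j(c, h) = -9 + 72/(-50) = -9 + 72*(-1/50) = -9 - 36/25 = -261/25)
1/(j(13, z) + L) = 1/(-261/25 - 7263) = 1/(-181836/25) = -25/181836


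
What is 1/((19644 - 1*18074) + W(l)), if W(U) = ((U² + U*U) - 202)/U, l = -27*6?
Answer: 81/101027 ≈ 0.00080177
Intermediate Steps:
l = -162
W(U) = (-202 + 2*U²)/U (W(U) = ((U² + U²) - 202)/U = (2*U² - 202)/U = (-202 + 2*U²)/U)
1/((19644 - 1*18074) + W(l)) = 1/((19644 - 1*18074) + (-202/(-162) + 2*(-162))) = 1/((19644 - 18074) + (-202*(-1/162) - 324)) = 1/(1570 + (101/81 - 324)) = 1/(1570 - 26143/81) = 1/(101027/81) = 81/101027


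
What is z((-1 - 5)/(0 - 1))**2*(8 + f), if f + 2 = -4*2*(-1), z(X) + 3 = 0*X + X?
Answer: 126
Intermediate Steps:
z(X) = -3 + X (z(X) = -3 + (0*X + X) = -3 + (0 + X) = -3 + X)
f = 6 (f = -2 - 4*2*(-1) = -2 - 8*(-1) = -2 + 8 = 6)
z((-1 - 5)/(0 - 1))**2*(8 + f) = (-3 + (-1 - 5)/(0 - 1))**2*(8 + 6) = (-3 - 6/(-1))**2*14 = (-3 - 6*(-1))**2*14 = (-3 + 6)**2*14 = 3**2*14 = 9*14 = 126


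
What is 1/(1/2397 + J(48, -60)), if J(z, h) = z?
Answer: 2397/115057 ≈ 0.020833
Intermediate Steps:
1/(1/2397 + J(48, -60)) = 1/(1/2397 + 48) = 1/(115057/2397) = 2397/115057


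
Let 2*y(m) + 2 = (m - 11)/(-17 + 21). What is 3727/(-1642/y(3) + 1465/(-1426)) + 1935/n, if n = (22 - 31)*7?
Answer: -214192501/8184967 ≈ -26.169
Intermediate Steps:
y(m) = -19/8 + m/8 (y(m) = -1 + ((m - 11)/(-17 + 21))/2 = -1 + ((-11 + m)/4)/2 = -1 + ((-11 + m)*(1/4))/2 = -1 + (-11/4 + m/4)/2 = -1 + (-11/8 + m/8) = -19/8 + m/8)
n = -63 (n = -9*7 = -63)
3727/(-1642/y(3) + 1465/(-1426)) + 1935/n = 3727/(-1642/(-19/8 + (1/8)*3) + 1465/(-1426)) + 1935/(-63) = 3727/(-1642/(-19/8 + 3/8) + 1465*(-1/1426)) + 1935*(-1/63) = 3727/(-1642/(-2) - 1465/1426) - 215/7 = 3727/(-1642*(-1/2) - 1465/1426) - 215/7 = 3727/(821 - 1465/1426) - 215/7 = 3727/(1169281/1426) - 215/7 = 3727*(1426/1169281) - 215/7 = 5314702/1169281 - 215/7 = -214192501/8184967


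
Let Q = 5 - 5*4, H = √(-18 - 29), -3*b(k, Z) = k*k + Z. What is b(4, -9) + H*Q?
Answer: -7/3 - 15*I*√47 ≈ -2.3333 - 102.83*I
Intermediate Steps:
b(k, Z) = -Z/3 - k²/3 (b(k, Z) = -(k*k + Z)/3 = -(k² + Z)/3 = -(Z + k²)/3 = -Z/3 - k²/3)
H = I*√47 (H = √(-47) = I*√47 ≈ 6.8557*I)
Q = -15 (Q = 5 - 20 = -15)
b(4, -9) + H*Q = (-⅓*(-9) - ⅓*4²) + (I*√47)*(-15) = (3 - ⅓*16) - 15*I*√47 = (3 - 16/3) - 15*I*√47 = -7/3 - 15*I*√47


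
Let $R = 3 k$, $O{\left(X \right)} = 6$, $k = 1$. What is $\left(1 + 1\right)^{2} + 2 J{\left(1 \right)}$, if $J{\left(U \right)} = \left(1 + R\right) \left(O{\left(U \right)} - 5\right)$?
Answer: $12$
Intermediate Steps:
$R = 3$ ($R = 3 \cdot 1 = 3$)
$J{\left(U \right)} = 4$ ($J{\left(U \right)} = \left(1 + 3\right) \left(6 - 5\right) = 4 \cdot 1 = 4$)
$\left(1 + 1\right)^{2} + 2 J{\left(1 \right)} = \left(1 + 1\right)^{2} + 2 \cdot 4 = 2^{2} + 8 = 4 + 8 = 12$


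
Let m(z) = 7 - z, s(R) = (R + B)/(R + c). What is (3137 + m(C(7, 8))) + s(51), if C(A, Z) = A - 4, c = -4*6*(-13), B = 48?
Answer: 34554/11 ≈ 3141.3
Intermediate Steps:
c = 312 (c = -24*(-13) = 312)
C(A, Z) = -4 + A
s(R) = (48 + R)/(312 + R) (s(R) = (R + 48)/(R + 312) = (48 + R)/(312 + R))
(3137 + m(C(7, 8))) + s(51) = (3137 + (7 - (-4 + 7))) + (48 + 51)/(312 + 51) = (3137 + (7 - 1*3)) + 99/363 = (3137 + (7 - 3)) + (1/363)*99 = (3137 + 4) + 3/11 = 3141 + 3/11 = 34554/11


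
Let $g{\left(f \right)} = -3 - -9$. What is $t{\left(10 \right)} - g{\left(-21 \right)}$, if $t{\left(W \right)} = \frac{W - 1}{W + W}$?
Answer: $- \frac{111}{20} \approx -5.55$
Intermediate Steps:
$g{\left(f \right)} = 6$ ($g{\left(f \right)} = -3 + 9 = 6$)
$t{\left(W \right)} = \frac{-1 + W}{2 W}$
$t{\left(10 \right)} - g{\left(-21 \right)} = \frac{-1 + 10}{2 \cdot 10} - 6 = \frac{1}{2} \cdot \frac{1}{10} \cdot 9 - 6 = \frac{9}{20} - 6 = - \frac{111}{20}$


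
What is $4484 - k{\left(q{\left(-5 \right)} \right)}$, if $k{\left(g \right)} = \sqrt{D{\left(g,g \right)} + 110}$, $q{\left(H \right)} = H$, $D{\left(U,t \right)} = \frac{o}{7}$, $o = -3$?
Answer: $4484 - \frac{\sqrt{5369}}{7} \approx 4473.5$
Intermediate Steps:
$D{\left(U,t \right)} = - \frac{3}{7}$
$k{\left(g \right)} = \frac{\sqrt{5369}}{7}$ ($k{\left(g \right)} = \sqrt{- \frac{3}{7} + 110} = \sqrt{\frac{767}{7}} = \frac{\sqrt{5369}}{7}$)
$4484 - k{\left(q{\left(-5 \right)} \right)} = 4484 - \frac{\sqrt{5369}}{7}$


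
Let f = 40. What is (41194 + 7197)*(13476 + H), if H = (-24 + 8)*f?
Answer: 621146876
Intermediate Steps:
H = -640 (H = (-24 + 8)*40 = -16*40 = -640)
(41194 + 7197)*(13476 + H) = (41194 + 7197)*(13476 - 640) = 48391*12836 = 621146876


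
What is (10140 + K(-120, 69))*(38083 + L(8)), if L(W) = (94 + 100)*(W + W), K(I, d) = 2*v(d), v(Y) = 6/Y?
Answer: 9605796888/23 ≈ 4.1764e+8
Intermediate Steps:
K(I, d) = 12/d (K(I, d) = 2*(6/d) = 12/d)
L(W) = 388*W (L(W) = 194*(2*W) = 388*W)
(10140 + K(-120, 69))*(38083 + L(8)) = (10140 + 12/69)*(38083 + 388*8) = (10140 + 12*(1/69))*(38083 + 3104) = (10140 + 4/23)*41187 = (233224/23)*41187 = 9605796888/23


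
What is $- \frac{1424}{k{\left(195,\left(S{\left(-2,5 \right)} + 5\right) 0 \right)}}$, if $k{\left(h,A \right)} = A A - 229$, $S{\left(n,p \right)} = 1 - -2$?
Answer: $\frac{1424}{229} \approx 6.2183$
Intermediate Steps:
$S{\left(n,p \right)} = 3$ ($S{\left(n,p \right)} = 1 + 2 = 3$)
$k{\left(h,A \right)} = -229 + A^{2}$ ($k{\left(h,A \right)} = A^{2} - 229 = -229 + A^{2}$)
$- \frac{1424}{k{\left(195,\left(S{\left(-2,5 \right)} + 5\right) 0 \right)}} = - \frac{1424}{-229 + \left(\left(3 + 5\right) 0\right)^{2}} = - \frac{1424}{-229 + \left(8 \cdot 0\right)^{2}} = - \frac{1424}{-229 + 0^{2}} = - \frac{1424}{-229 + 0} = - \frac{1424}{-229} = \left(-1424\right) \left(- \frac{1}{229}\right) = \frac{1424}{229}$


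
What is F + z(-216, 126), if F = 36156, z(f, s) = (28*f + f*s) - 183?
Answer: 2709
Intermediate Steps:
z(f, s) = -183 + 28*f + f*s
F + z(-216, 126) = 36156 + (-183 + 28*(-216) - 216*126) = 36156 + (-183 - 6048 - 27216) = 36156 - 33447 = 2709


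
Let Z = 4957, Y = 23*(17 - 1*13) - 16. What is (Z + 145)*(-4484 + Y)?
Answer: -22489616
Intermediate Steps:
Y = 76 (Y = 23*(17 - 13) - 16 = 23*4 - 16 = 92 - 16 = 76)
(Z + 145)*(-4484 + Y) = (4957 + 145)*(-4484 + 76) = 5102*(-4408) = -22489616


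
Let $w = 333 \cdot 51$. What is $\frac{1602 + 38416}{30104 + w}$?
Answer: $\frac{40018}{47087} \approx 0.84987$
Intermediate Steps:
$w = 16983$
$\frac{1602 + 38416}{30104 + w} = \frac{1602 + 38416}{30104 + 16983} = \frac{40018}{47087}$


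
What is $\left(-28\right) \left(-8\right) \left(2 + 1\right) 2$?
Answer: $1344$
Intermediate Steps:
$\left(-28\right) \left(-8\right) \left(2 + 1\right) 2 = 224 \cdot 3 \cdot 2 = 224 \cdot 6 = 1344$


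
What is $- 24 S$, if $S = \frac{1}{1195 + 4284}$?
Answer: $- \frac{24}{5479} \approx -0.0043804$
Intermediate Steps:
$S = \frac{1}{5479} \approx 0.00018252$
$- 24 S = \left(-24\right) \frac{1}{5479} = - \frac{24}{5479}$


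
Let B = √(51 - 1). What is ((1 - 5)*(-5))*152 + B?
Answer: 3040 + 5*√2 ≈ 3047.1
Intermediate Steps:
B = 5*√2 (B = √50 = 5*√2 ≈ 7.0711)
((1 - 5)*(-5))*152 + B = ((1 - 5)*(-5))*152 + 5*√2 = -4*(-5)*152 + 5*√2 = 20*152 + 5*√2 = 3040 + 5*√2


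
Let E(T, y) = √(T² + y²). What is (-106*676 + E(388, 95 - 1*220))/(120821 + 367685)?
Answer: -35828/244253 + √166169/488506 ≈ -0.14585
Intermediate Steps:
(-106*676 + E(388, 95 - 1*220))/(120821 + 367685) = (-106*676 + √(388² + (95 - 1*220)²))/(120821 + 367685) = (-71656 + √(150544 + (95 - 220)²))/488506 = (-71656 + √(150544 + (-125)²))*(1/488506) = (-71656 + √(150544 + 15625))*(1/488506) = (-71656 + √166169)*(1/488506) = -35828/244253 + √166169/488506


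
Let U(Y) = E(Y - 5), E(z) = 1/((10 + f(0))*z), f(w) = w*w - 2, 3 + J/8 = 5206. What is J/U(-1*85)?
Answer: -29969280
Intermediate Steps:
J = 41624 (J = -24 + 8*5206 = -24 + 41648 = 41624)
f(w) = -2 + w² (f(w) = w² - 2 = -2 + w²)
E(z) = 1/(8*z) (E(z) = 1/((10 + (-2 + 0²))*z) = 1/((10 + (-2 + 0))*z) = 1/((10 - 2)*z) = 1/(8*z))
U(Y) = 1/(8*(-5 + Y)) (U(Y) = 1/(8*(Y - 5)) = 1/(8*(-5 + Y)))
J/U(-1*85) = 41624/((1/(8*(-5 - 1*85)))) = 41624/((1/(8*(-5 - 85)))) = 41624/(((⅛)/(-90))) = 41624/(((⅛)*(-1/90))) = 41624/(-1/720) = 41624*(-720) = -29969280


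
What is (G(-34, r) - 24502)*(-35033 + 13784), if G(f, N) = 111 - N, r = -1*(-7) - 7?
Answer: 518284359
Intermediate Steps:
r = 0 (r = 7 - 7 = 0)
(G(-34, r) - 24502)*(-35033 + 13784) = ((111 - 1*0) - 24502)*(-35033 + 13784) = ((111 + 0) - 24502)*(-21249) = (111 - 24502)*(-21249) = -24391*(-21249) = 518284359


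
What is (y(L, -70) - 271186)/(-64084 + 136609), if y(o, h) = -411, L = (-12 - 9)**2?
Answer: -271597/72525 ≈ -3.7449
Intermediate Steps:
L = 441 (L = (-21)**2 = 441)
(y(L, -70) - 271186)/(-64084 + 136609) = (-411 - 271186)/(-64084 + 136609) = -271597/72525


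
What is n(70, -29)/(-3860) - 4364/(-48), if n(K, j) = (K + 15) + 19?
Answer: 1052503/11580 ≈ 90.890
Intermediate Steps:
n(K, j) = 34 + K (n(K, j) = (15 + K) + 19 = 34 + K)
n(70, -29)/(-3860) - 4364/(-48) = (34 + 70)/(-3860) - 4364/(-48) = 104*(-1/3860) - 4364*(-1/48) = -26/965 + 1091/12 = 1052503/11580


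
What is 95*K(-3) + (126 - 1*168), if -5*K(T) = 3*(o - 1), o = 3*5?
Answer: -840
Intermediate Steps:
o = 15
K(T) = -42/5 (K(T) = -3*(15 - 1)/5 = -3*14/5 = -⅕*42 = -42/5)
95*K(-3) + (126 - 1*168) = 95*(-42/5) + (126 - 1*168) = -798 + (126 - 168) = -798 - 42 = -840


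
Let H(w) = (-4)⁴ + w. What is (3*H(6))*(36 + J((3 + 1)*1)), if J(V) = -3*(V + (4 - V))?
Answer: 18864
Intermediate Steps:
H(w) = 256 + w
J(V) = -12 (J(V) = -3*4 = -12)
(3*H(6))*(36 + J((3 + 1)*1)) = (3*(256 + 6))*(36 - 12) = (3*262)*24 = 786*24 = 18864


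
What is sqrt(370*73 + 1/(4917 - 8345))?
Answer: sqrt(79349869103)/1714 ≈ 164.35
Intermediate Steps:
sqrt(370*73 + 1/(4917 - 8345)) = sqrt(27010 + 1/(-3428)) = sqrt(27010 - 1/3428) = sqrt(92590279/3428) = sqrt(79349869103)/1714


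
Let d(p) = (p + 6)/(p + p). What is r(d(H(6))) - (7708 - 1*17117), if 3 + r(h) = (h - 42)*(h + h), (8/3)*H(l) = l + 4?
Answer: 465009/50 ≈ 9300.2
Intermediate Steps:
H(l) = 3/2 + 3*l/8 (H(l) = 3*(l + 4)/8 = 3*(4 + l)/8 = 3/2 + 3*l/8)
d(p) = (6 + p)/(2*p) (d(p) = (6 + p)/((2*p)) = (6 + p)*(1/(2*p)) = (6 + p)/(2*p))
r(h) = -3 + 2*h*(-42 + h) (r(h) = -3 + (h - 42)*(h + h) = -3 + (-42 + h)*(2*h) = -3 + 2*h*(-42 + h))
r(d(H(6))) - (7708 - 1*17117) = (-3 - 42*(6 + (3/2 + (3/8)*6))/(3/2 + (3/8)*6) + 2*((6 + (3/2 + (3/8)*6))/(2*(3/2 + (3/8)*6)))**2) - (7708 - 1*17117) = (-3 - 42*(6 + (3/2 + 9/4))/(3/2 + 9/4) + 2*((6 + (3/2 + 9/4))/(2*(3/2 + 9/4)))**2) - (7708 - 17117) = (-3 - 42*(6 + 15/4)/15/4 + 2*((6 + 15/4)/(2*(15/4)))**2) - 1*(-9409) = (-3 - 42*4*39/(15*4) + 2*((1/2)*(4/15)*(39/4))**2) + 9409 = (-3 - 84*13/10 + 2*(13/10)**2) + 9409 = (-3 - 546/5 + 2*(169/100)) + 9409 = (-3 - 546/5 + 169/50) + 9409 = -5441/50 + 9409 = 465009/50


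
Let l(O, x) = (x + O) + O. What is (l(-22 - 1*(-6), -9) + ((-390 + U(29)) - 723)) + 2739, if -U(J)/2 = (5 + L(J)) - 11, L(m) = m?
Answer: 1539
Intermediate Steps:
U(J) = 12 - 2*J (U(J) = -2*((5 + J) - 11) = -2*(-6 + J) = 12 - 2*J)
l(O, x) = x + 2*O (l(O, x) = (O + x) + O = x + 2*O)
(l(-22 - 1*(-6), -9) + ((-390 + U(29)) - 723)) + 2739 = ((-9 + 2*(-22 - 1*(-6))) + ((-390 + (12 - 2*29)) - 723)) + 2739 = ((-9 + 2*(-22 + 6)) + ((-390 + (12 - 58)) - 723)) + 2739 = ((-9 + 2*(-16)) + ((-390 - 46) - 723)) + 2739 = ((-9 - 32) + (-436 - 723)) + 2739 = (-41 - 1159) + 2739 = -1200 + 2739 = 1539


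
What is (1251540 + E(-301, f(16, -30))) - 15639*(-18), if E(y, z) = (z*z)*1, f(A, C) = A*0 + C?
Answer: 1533942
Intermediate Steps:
f(A, C) = C (f(A, C) = 0 + C = C)
E(y, z) = z² (E(y, z) = z²*1 = z²)
(1251540 + E(-301, f(16, -30))) - 15639*(-18) = (1251540 + (-30)²) - 15639*(-18) = (1251540 + 900) + 281502 = 1252440 + 281502 = 1533942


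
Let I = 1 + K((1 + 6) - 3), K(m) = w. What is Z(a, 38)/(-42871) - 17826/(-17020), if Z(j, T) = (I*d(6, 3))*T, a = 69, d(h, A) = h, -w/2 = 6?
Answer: 403452303/364832210 ≈ 1.1059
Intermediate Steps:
w = -12 (w = -2*6 = -12)
K(m) = -12
I = -11 (I = 1 - 12 = -11)
Z(j, T) = -66*T (Z(j, T) = (-11*6)*T = -66*T)
Z(a, 38)/(-42871) - 17826/(-17020) = -66*38/(-42871) - 17826/(-17020) = -2508*(-1/42871) - 17826*(-1/17020) = 2508/42871 + 8913/8510 = 403452303/364832210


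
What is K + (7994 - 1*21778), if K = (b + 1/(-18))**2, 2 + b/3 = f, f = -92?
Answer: 21309913/324 ≈ 65771.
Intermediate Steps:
b = -282 (b = -6 + 3*(-92) = -6 - 276 = -282)
K = 25775929/324 (K = (-282 + 1/(-18))**2 = (-282 - 1/18)**2 = (-5077/18)**2 = 25775929/324 ≈ 79555.)
K + (7994 - 1*21778) = 25775929/324 + (7994 - 1*21778) = 25775929/324 + (7994 - 21778) = 25775929/324 - 13784 = 21309913/324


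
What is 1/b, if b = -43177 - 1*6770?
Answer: -1/49947 ≈ -2.0021e-5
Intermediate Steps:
b = -49947 (b = -43177 - 6770 = -49947)
1/b = 1/(-49947) = -1/49947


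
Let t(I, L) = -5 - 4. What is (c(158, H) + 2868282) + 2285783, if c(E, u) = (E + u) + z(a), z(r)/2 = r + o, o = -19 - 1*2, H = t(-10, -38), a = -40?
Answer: 5154092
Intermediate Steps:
t(I, L) = -9
H = -9
o = -21 (o = -19 - 2 = -21)
z(r) = -42 + 2*r (z(r) = 2*(r - 21) = 2*(-21 + r) = -42 + 2*r)
c(E, u) = -122 + E + u (c(E, u) = (E + u) + (-42 + 2*(-40)) = (E + u) + (-42 - 80) = (E + u) - 122 = -122 + E + u)
(c(158, H) + 2868282) + 2285783 = ((-122 + 158 - 9) + 2868282) + 2285783 = (27 + 2868282) + 2285783 = 2868309 + 2285783 = 5154092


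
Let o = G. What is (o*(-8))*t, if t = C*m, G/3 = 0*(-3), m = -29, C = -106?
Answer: 0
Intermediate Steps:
G = 0 (G = 3*(0*(-3)) = 3*0 = 0)
o = 0
t = 3074 (t = -106*(-29) = 3074)
(o*(-8))*t = (0*(-8))*3074 = 0*3074 = 0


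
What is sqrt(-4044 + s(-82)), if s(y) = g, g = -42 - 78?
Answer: 2*I*sqrt(1041) ≈ 64.529*I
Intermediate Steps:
g = -120
s(y) = -120
sqrt(-4044 + s(-82)) = sqrt(-4044 - 120) = sqrt(-4164) = 2*I*sqrt(1041)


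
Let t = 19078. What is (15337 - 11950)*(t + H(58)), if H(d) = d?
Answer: 64813632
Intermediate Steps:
(15337 - 11950)*(t + H(58)) = (15337 - 11950)*(19078 + 58) = 3387*19136 = 64813632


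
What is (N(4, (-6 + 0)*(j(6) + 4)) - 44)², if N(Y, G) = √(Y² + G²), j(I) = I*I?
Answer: 59552 - 352*√3601 ≈ 38429.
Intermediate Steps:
j(I) = I²
N(Y, G) = √(G² + Y²)
(N(4, (-6 + 0)*(j(6) + 4)) - 44)² = (√(((-6 + 0)*(6² + 4))² + 4²) - 44)² = (√((-6*(36 + 4))² + 16) - 44)² = (√((-6*40)² + 16) - 44)² = (√((-240)² + 16) - 44)² = (√(57600 + 16) - 44)² = (√57616 - 44)² = (4*√3601 - 44)² = (-44 + 4*√3601)²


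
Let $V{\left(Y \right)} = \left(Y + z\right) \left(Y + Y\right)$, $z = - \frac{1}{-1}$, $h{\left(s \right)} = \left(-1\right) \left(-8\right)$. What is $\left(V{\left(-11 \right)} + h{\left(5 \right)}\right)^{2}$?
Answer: $51984$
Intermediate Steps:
$h{\left(s \right)} = 8$
$z = 1$ ($z = \left(-1\right) \left(-1\right) = 1$)
$V{\left(Y \right)} = 2 Y \left(1 + Y\right)$ ($V{\left(Y \right)} = \left(Y + 1\right) \left(Y + Y\right) = \left(1 + Y\right) 2 Y = 2 Y \left(1 + Y\right)$)
$\left(V{\left(-11 \right)} + h{\left(5 \right)}\right)^{2} = \left(2 \left(-11\right) \left(1 - 11\right) + 8\right)^{2} = \left(2 \left(-11\right) \left(-10\right) + 8\right)^{2} = \left(220 + 8\right)^{2} = 228^{2} = 51984$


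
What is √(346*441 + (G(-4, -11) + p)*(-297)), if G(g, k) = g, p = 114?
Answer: 6*√3331 ≈ 346.29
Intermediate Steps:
√(346*441 + (G(-4, -11) + p)*(-297)) = √(346*441 + (-4 + 114)*(-297)) = √(152586 + 110*(-297)) = √(152586 - 32670) = √119916 = 6*√3331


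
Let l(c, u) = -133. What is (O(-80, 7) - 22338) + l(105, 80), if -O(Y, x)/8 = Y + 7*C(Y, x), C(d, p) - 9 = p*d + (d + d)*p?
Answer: 71745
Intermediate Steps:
C(d, p) = 9 + 3*d*p (C(d, p) = 9 + (p*d + (d + d)*p) = 9 + (d*p + (2*d)*p) = 9 + (d*p + 2*d*p) = 9 + 3*d*p)
O(Y, x) = -504 - 8*Y - 168*Y*x (O(Y, x) = -8*(Y + 7*(9 + 3*Y*x)) = -8*(Y + (63 + 21*Y*x)) = -8*(63 + Y + 21*Y*x) = -504 - 8*Y - 168*Y*x)
(O(-80, 7) - 22338) + l(105, 80) = ((-504 - 8*(-80) - 168*(-80)*7) - 22338) - 133 = ((-504 + 640 + 94080) - 22338) - 133 = (94216 - 22338) - 133 = 71878 - 133 = 71745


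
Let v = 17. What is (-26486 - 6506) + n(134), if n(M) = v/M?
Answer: -4420911/134 ≈ -32992.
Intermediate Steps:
n(M) = 17/M
(-26486 - 6506) + n(134) = (-26486 - 6506) + 17/134 = -32992 + 17*(1/134) = -32992 + 17/134 = -4420911/134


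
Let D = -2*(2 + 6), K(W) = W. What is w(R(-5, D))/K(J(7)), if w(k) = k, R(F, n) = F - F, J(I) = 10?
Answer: 0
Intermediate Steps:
D = -16 (D = -2*8 = -16)
R(F, n) = 0
w(R(-5, D))/K(J(7)) = 0/10 = 0*(⅒) = 0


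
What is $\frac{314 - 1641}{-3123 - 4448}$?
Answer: $\frac{1327}{7571} \approx 0.17527$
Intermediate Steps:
$\frac{314 - 1641}{-3123 - 4448} = - \frac{1327}{-7571} = \left(-1327\right) \left(- \frac{1}{7571}\right) = \frac{1327}{7571}$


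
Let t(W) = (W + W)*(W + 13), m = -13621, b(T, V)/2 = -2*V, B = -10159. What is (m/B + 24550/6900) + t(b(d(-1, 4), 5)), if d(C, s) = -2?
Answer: 399411527/1401942 ≈ 284.90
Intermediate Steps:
b(T, V) = -4*V (b(T, V) = 2*(-2*V) = -4*V)
t(W) = 2*W*(13 + W) (t(W) = (2*W)*(13 + W) = 2*W*(13 + W))
(m/B + 24550/6900) + t(b(d(-1, 4), 5)) = (-13621/(-10159) + 24550/6900) + 2*(-4*5)*(13 - 4*5) = (-13621*(-1/10159) + 24550*(1/6900)) + 2*(-20)*(13 - 20) = (13621/10159 + 491/138) + 2*(-20)*(-7) = 6867767/1401942 + 280 = 399411527/1401942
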